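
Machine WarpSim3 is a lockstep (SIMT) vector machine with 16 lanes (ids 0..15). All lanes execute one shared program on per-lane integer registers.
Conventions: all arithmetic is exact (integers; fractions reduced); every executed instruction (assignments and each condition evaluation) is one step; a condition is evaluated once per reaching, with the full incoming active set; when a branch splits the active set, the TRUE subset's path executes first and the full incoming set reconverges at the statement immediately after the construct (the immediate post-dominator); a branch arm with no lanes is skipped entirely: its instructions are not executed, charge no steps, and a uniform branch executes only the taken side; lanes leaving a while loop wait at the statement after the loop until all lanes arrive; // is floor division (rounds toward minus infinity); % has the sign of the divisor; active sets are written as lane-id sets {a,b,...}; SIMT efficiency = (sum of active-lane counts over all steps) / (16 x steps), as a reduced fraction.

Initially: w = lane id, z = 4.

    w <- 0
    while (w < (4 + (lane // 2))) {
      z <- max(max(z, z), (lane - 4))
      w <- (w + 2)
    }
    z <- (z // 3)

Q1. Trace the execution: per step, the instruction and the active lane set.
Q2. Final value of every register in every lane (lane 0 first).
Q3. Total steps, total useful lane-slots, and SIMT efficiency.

step 0: w <- 0                       {0,1,2,3,4,5,6,7,8,9,10,11,12,13,14,15}
step 1: eval (w < (4 + (lane // 2))) {0,1,2,3,4,5,6,7,8,9,10,11,12,13,14,15}
step 2: z <- max(max(z, z), (lane - 4)) {0,1,2,3,4,5,6,7,8,9,10,11,12,13,14,15}
step 3: w <- (w + 2)                 {0,1,2,3,4,5,6,7,8,9,10,11,12,13,14,15}
step 4: eval (w < (4 + (lane // 2))) {0,1,2,3,4,5,6,7,8,9,10,11,12,13,14,15}
step 5: z <- max(max(z, z), (lane - 4)) {0,1,2,3,4,5,6,7,8,9,10,11,12,13,14,15}
step 6: w <- (w + 2)                 {0,1,2,3,4,5,6,7,8,9,10,11,12,13,14,15}
step 7: eval (w < (4 + (lane // 2))) {0,1,2,3,4,5,6,7,8,9,10,11,12,13,14,15}
step 8: z <- max(max(z, z), (lane - 4)) {2,3,4,5,6,7,8,9,10,11,12,13,14,15}
step 9: w <- (w + 2)                 {2,3,4,5,6,7,8,9,10,11,12,13,14,15}
step 10: eval (w < (4 + (lane // 2))) {2,3,4,5,6,7,8,9,10,11,12,13,14,15}
step 11: z <- max(max(z, z), (lane - 4)) {6,7,8,9,10,11,12,13,14,15}
step 12: w <- (w + 2)                 {6,7,8,9,10,11,12,13,14,15}
step 13: eval (w < (4 + (lane // 2))) {6,7,8,9,10,11,12,13,14,15}
step 14: z <- max(max(z, z), (lane - 4)) {10,11,12,13,14,15}
step 15: w <- (w + 2)                 {10,11,12,13,14,15}
step 16: eval (w < (4 + (lane // 2))) {10,11,12,13,14,15}
step 17: z <- max(max(z, z), (lane - 4)) {14,15}
step 18: w <- (w + 2)                 {14,15}
step 19: eval (w < (4 + (lane // 2))) {14,15}
step 20: z <- (z // 3)                {0,1,2,3,4,5,6,7,8,9,10,11,12,13,14,15}

Answer: 21 steps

w: 4,4,6,6,6,6,8,8,8,8,10,10,10,10,12,12
z: 1,1,1,1,1,1,1,1,1,1,2,2,2,3,3,3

steps = 21; useful = 240; efficiency = 240/336 = 5/7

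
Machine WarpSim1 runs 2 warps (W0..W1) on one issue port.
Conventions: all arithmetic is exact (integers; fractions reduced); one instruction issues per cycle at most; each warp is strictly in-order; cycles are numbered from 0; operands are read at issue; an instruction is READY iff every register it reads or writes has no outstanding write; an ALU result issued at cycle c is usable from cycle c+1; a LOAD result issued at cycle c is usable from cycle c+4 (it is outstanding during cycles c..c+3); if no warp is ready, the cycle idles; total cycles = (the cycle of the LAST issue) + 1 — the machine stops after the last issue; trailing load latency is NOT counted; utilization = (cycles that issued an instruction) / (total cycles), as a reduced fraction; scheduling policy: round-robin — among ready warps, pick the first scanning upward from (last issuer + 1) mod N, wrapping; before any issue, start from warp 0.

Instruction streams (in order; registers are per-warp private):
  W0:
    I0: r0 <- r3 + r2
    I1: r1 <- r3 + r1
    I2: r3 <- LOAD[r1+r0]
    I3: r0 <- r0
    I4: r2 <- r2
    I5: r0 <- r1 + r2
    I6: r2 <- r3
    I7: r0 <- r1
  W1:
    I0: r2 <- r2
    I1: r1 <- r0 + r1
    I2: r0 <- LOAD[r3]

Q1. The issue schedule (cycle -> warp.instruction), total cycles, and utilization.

cycle 0: W0.I0
cycle 1: W1.I0
cycle 2: W0.I1
cycle 3: W1.I1
cycle 4: W0.I2
cycle 5: W1.I2
cycle 6: W0.I3
cycle 7: W0.I4
cycle 8: W0.I5
cycle 9: W0.I6
cycle 10: W0.I7

Answer: 11 cycles, utilization 1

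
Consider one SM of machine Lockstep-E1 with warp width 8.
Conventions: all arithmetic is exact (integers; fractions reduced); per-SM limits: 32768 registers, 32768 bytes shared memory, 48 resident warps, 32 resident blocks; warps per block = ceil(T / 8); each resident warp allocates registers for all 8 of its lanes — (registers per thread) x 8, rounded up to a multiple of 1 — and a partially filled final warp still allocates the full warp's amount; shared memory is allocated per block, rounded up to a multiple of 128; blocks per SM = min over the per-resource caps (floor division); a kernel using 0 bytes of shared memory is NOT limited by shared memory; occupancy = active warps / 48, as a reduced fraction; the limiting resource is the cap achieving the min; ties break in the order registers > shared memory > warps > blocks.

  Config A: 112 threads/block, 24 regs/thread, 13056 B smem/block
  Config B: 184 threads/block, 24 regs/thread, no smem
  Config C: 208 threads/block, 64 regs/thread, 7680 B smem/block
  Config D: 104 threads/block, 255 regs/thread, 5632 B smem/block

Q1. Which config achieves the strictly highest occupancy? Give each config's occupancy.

occupancies: A 7/12, B 23/24, C 13/24, D 13/48

Answer: B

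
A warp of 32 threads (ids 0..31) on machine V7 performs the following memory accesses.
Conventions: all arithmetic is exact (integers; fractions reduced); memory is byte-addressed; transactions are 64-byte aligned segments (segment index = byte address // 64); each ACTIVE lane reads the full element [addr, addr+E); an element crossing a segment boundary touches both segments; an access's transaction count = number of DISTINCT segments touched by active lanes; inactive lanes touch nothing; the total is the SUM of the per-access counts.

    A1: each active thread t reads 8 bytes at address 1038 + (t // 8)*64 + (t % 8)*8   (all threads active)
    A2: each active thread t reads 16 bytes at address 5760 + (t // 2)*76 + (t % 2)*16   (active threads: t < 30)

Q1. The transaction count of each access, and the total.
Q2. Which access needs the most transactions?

A1: 5 transactions
A2: 18 transactions

Answer: 5,18; total 23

Answer: A2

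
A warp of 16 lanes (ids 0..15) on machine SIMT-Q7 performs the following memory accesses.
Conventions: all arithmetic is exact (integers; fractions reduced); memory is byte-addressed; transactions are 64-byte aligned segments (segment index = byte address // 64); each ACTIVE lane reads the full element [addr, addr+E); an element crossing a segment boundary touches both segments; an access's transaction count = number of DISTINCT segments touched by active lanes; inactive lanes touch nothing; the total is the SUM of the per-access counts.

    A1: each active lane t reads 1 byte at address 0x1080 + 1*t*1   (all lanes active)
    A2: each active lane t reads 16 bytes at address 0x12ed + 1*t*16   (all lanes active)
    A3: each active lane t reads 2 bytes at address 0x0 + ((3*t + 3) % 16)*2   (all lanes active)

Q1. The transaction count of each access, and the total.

A1: 1 transaction
A2: 5 transactions
A3: 1 transaction

Answer: 1,5,1; total 7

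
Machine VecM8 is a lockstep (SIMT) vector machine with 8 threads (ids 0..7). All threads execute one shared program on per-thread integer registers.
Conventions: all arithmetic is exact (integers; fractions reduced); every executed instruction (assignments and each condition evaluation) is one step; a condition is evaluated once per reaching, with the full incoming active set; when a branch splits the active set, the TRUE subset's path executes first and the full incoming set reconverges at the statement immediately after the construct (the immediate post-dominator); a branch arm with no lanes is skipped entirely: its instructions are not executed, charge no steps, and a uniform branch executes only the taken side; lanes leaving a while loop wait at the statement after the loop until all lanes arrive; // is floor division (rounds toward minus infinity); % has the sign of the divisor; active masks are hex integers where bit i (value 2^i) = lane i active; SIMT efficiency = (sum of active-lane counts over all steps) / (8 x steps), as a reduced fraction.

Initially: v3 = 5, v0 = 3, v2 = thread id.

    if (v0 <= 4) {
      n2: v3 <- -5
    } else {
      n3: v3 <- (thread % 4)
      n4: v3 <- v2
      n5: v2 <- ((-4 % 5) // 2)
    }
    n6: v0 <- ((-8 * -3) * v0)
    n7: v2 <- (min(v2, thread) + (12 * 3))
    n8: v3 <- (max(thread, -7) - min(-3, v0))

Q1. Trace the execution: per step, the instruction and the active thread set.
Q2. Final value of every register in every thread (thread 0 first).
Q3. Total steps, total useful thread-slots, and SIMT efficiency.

step 0: eval (v0 <= 4)               0xff
step 1: v3 <- -5                     0xff
step 2: v0 <- ((-8 * -3) * v0)       0xff
step 3: v2 <- (min(v2, thread) + (12 * 3)) 0xff
step 4: v3 <- (max(thread, -7) - min(-3, v0)) 0xff

Answer: 5 steps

v3: 3,4,5,6,7,8,9,10
v0: 72,72,72,72,72,72,72,72
v2: 36,37,38,39,40,41,42,43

steps = 5; useful = 40; efficiency = 40/40 = 1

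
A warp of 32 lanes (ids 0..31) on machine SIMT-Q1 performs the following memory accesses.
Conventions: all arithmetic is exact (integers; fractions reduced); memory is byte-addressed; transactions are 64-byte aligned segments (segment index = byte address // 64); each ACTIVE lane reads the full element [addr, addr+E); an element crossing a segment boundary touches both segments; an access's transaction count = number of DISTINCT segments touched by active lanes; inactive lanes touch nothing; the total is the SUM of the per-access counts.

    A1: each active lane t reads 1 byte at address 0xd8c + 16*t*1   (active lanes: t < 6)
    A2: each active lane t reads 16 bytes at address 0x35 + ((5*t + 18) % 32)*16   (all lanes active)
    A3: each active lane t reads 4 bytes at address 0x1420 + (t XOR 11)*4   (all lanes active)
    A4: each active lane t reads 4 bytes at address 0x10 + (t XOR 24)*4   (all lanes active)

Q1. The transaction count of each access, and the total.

A1: 2 transactions
A2: 9 transactions
A3: 3 transactions
A4: 3 transactions

Answer: 2,9,3,3; total 17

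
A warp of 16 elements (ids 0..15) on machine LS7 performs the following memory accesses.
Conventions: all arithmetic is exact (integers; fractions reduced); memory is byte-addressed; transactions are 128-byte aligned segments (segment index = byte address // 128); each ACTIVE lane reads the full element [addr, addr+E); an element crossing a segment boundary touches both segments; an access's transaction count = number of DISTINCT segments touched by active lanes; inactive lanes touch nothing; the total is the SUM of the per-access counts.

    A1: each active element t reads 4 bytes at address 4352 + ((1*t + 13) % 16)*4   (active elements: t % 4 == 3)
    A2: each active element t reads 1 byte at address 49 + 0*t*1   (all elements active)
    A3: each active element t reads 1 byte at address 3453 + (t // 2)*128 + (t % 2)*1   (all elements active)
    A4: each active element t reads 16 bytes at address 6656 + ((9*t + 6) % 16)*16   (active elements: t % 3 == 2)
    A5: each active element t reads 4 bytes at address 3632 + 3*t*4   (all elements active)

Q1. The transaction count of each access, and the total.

A1: 1 transaction
A2: 1 transaction
A3: 8 transactions
A4: 2 transactions
A5: 2 transactions

Answer: 1,1,8,2,2; total 14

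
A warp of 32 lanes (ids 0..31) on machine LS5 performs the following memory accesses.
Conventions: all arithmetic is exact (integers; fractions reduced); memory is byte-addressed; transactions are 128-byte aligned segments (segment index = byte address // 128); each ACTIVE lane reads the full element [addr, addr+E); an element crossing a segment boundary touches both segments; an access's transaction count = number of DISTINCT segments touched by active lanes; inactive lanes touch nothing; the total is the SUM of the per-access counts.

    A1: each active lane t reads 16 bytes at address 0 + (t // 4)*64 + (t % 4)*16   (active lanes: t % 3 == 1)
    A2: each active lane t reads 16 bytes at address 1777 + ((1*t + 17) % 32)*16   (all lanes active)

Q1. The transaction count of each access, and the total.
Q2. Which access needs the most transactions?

A1: 4 transactions
A2: 5 transactions

Answer: 4,5; total 9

Answer: A2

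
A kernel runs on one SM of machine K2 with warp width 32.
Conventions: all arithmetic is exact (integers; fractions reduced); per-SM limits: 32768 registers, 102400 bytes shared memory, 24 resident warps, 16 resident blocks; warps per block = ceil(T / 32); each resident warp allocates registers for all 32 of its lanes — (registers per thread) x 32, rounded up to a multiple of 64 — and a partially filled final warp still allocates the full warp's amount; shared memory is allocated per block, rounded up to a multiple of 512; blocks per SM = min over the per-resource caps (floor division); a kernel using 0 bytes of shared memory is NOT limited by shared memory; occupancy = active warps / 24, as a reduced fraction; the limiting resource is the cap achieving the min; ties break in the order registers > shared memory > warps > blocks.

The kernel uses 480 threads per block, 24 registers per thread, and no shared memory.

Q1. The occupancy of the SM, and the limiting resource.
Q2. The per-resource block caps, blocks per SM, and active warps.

Answer: occupancy 5/8, limited by warps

registers: 2 blocks
shared memory: no limit (kernel uses none)
warps: 1 block
blocks: 16 blocks

Answer: 1 block, 15 active warps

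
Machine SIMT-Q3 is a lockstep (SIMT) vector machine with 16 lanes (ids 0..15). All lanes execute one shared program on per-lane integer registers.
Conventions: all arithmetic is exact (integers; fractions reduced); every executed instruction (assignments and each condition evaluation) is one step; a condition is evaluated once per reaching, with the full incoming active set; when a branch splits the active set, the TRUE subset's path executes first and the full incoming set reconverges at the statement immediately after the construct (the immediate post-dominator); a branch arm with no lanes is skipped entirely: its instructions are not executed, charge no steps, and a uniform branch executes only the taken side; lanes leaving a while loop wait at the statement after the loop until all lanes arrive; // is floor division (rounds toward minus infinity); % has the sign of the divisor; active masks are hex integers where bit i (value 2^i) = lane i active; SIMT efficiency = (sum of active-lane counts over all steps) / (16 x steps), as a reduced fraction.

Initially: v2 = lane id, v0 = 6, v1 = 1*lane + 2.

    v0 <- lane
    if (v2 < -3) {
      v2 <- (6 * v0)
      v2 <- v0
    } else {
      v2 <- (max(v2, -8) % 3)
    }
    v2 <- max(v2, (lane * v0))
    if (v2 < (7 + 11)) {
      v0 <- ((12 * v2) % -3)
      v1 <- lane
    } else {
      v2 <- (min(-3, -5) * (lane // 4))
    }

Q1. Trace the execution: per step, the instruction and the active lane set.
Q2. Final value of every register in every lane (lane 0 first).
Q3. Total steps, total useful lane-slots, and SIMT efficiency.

step 0: v0 <- lane                   0xffff
step 1: eval (v2 < -3)               0xffff
step 2: v2 <- (max(v2, -8) % 3)      0xffff
step 3: v2 <- max(v2, (lane * v0))   0xffff
step 4: eval (v2 < (7 + 11))         0xffff
step 5: v0 <- ((12 * v2) % -3)       0x001f
step 6: v1 <- lane                   0x001f
step 7: v2 <- (min(-3, -5) * (lane // 4)) 0xffe0

Answer: 8 steps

v2: 0,1,4,9,16,-5,-5,-5,-10,-10,-10,-10,-15,-15,-15,-15
v0: 0,0,0,0,0,5,6,7,8,9,10,11,12,13,14,15
v1: 0,1,2,3,4,7,8,9,10,11,12,13,14,15,16,17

steps = 8; useful = 101; efficiency = 101/128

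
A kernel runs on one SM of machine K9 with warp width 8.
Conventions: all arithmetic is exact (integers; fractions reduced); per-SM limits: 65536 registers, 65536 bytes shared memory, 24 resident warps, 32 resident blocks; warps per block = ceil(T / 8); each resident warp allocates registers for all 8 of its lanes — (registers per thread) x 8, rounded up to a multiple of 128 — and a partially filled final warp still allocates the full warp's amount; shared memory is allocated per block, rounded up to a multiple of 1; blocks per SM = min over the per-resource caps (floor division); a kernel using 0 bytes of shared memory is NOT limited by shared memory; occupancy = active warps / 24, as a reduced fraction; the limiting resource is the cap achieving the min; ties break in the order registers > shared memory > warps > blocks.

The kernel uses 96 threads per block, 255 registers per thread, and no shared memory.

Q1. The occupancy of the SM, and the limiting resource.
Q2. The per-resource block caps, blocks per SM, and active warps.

Answer: occupancy 1, limited by registers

registers: 2 blocks
shared memory: no limit (kernel uses none)
warps: 2 blocks
blocks: 32 blocks

Answer: 2 blocks, 24 active warps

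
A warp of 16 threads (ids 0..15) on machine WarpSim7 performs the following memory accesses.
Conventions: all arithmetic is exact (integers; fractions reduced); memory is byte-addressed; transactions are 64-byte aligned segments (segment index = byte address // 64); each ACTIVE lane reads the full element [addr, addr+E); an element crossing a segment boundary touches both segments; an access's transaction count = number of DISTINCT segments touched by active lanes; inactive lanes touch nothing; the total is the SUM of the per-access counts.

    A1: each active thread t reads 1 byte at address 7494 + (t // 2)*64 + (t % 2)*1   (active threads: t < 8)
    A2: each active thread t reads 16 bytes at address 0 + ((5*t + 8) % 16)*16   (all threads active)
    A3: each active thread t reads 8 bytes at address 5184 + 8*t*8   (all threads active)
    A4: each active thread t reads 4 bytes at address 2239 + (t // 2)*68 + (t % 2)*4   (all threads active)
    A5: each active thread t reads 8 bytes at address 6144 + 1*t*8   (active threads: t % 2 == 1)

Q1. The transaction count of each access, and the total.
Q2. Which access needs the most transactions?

A1: 4 transactions
A2: 4 transactions
A3: 16 transactions
A4: 9 transactions
A5: 2 transactions

Answer: 4,4,16,9,2; total 35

Answer: A3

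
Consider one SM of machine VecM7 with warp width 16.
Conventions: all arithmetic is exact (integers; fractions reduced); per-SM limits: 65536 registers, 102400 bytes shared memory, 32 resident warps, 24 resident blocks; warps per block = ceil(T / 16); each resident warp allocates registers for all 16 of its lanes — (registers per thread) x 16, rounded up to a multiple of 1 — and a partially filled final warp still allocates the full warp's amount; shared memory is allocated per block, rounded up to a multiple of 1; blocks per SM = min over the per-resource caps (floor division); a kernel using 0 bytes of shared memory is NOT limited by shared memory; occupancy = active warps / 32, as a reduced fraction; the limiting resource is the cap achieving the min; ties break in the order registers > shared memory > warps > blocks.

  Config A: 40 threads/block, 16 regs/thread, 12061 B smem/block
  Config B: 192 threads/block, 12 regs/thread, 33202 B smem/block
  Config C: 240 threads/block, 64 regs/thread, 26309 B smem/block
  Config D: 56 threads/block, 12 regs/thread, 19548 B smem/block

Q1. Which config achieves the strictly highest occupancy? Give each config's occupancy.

occupancies: A 3/4, B 3/4, C 15/16, D 5/8

Answer: C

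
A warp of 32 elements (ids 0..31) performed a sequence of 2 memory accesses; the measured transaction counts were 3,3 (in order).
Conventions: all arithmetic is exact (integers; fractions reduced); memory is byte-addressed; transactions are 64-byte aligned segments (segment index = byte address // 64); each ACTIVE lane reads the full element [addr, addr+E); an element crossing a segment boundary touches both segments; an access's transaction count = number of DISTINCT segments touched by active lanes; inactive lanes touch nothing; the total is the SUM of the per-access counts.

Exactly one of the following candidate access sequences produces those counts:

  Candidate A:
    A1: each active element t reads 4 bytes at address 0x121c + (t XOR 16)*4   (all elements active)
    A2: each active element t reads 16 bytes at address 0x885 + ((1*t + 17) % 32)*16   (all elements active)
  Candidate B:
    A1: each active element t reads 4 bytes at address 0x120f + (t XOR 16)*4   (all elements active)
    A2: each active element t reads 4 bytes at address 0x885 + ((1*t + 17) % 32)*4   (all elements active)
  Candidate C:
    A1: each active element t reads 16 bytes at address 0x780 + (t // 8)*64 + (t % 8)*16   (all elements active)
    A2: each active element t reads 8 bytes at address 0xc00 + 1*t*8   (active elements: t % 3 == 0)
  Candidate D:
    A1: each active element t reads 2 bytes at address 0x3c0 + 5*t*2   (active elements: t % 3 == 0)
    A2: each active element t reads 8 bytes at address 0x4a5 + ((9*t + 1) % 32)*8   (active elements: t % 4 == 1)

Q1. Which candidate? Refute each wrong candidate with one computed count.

A: A2 gives 9 transactions, not 3
C: A1 gives 5 transactions, not 3
D: A1 gives 5 transactions, not 3
B: all counts match (3,3)

Answer: B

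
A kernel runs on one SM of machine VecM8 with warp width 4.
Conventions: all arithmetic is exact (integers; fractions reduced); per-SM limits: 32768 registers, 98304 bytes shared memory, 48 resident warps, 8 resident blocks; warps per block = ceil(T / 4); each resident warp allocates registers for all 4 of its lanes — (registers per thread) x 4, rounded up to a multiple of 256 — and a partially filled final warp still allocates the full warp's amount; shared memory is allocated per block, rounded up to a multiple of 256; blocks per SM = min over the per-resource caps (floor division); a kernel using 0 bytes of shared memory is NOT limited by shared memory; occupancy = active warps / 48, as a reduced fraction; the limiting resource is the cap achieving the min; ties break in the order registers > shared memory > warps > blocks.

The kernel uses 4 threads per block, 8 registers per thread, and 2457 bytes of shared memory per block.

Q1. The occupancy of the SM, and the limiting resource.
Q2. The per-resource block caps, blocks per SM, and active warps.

Answer: occupancy 1/6, limited by blocks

registers: 128 blocks
shared memory: 38 blocks
warps: 48 blocks
blocks: 8 blocks

Answer: 8 blocks, 8 active warps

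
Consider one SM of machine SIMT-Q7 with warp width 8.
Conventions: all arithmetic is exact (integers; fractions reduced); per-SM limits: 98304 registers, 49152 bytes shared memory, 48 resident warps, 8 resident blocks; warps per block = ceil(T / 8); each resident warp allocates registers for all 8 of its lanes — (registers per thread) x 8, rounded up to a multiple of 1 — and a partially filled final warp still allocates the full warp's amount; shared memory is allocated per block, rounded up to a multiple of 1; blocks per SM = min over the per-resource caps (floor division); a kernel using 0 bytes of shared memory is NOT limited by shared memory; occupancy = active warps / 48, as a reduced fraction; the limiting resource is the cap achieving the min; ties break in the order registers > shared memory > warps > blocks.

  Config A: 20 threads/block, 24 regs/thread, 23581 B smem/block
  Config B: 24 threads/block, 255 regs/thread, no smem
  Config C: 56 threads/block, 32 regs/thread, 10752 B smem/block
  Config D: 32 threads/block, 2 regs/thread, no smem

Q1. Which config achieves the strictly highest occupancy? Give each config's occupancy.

occupancies: A 1/8, B 1/2, C 7/12, D 2/3

Answer: D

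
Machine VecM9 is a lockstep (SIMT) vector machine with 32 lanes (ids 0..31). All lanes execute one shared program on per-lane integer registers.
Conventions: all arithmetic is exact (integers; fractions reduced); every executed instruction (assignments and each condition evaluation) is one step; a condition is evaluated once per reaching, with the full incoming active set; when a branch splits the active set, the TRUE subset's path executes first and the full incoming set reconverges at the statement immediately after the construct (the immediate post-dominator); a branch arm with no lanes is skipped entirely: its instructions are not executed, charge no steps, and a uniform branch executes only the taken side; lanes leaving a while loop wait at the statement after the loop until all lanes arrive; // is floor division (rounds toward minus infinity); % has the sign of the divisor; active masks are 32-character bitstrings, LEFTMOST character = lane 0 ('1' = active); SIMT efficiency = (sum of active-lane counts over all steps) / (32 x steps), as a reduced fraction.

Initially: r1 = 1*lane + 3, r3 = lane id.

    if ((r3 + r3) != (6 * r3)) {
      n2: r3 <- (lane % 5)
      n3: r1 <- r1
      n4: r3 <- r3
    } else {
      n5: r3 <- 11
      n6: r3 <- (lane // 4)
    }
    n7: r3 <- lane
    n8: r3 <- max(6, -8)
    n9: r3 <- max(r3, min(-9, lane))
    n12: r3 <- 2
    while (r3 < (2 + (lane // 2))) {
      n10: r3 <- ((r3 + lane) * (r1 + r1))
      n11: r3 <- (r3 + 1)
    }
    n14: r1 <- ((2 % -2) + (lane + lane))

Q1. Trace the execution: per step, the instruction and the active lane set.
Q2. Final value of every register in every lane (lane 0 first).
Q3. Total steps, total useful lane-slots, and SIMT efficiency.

step 0: eval ((r3 + r3) != (6 * r3)) 11111111111111111111111111111111
step 1: r3 <- (lane % 5)             01111111111111111111111111111111
step 2: r1 <- r1                     01111111111111111111111111111111
step 3: r3 <- r3                     01111111111111111111111111111111
step 4: r3 <- 11                     10000000000000000000000000000000
step 5: r3 <- (lane // 4)            10000000000000000000000000000000
step 6: r3 <- lane                   11111111111111111111111111111111
step 7: r3 <- max(6, -8)             11111111111111111111111111111111
step 8: r3 <- max(r3, min(-9, lane)) 11111111111111111111111111111111
step 9: r3 <- 2                      11111111111111111111111111111111
step 10: eval (r3 < (2 + (lane // 2))) 11111111111111111111111111111111
step 11: r3 <- ((r3 + lane) * (r1 + r1)) 00111111111111111111111111111111
step 12: r3 <- (r3 + 1)               00111111111111111111111111111111
step 13: eval (r3 < (2 + (lane // 2))) 00111111111111111111111111111111
step 14: r1 <- ((2 % -2) + (lane + lane)) 11111111111111111111111111111111

Answer: 15 steps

r1: 0,2,4,6,8,10,12,14,16,18,20,22,24,26,28,30,32,34,36,38,40,42,44,46,48,50,52,54,56,58,60,62
r3: 2,2,41,61,85,113,145,181,221,265,313,365,421,481,545,613,685,761,841,925,1013,1105,1201,1301,1405,1513,1625,1741,1861,1985,2113,2245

steps = 15; useful = 409; efficiency = 409/480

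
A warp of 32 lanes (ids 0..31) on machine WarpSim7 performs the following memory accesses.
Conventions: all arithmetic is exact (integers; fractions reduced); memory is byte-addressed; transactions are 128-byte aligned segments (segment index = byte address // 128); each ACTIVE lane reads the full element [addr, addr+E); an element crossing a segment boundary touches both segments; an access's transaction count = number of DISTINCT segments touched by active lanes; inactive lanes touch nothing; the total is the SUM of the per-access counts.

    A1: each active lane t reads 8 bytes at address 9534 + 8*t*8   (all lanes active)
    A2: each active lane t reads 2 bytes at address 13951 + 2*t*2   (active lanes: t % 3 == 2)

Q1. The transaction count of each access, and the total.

A1: 17 transactions
A2: 1 transaction

Answer: 17,1; total 18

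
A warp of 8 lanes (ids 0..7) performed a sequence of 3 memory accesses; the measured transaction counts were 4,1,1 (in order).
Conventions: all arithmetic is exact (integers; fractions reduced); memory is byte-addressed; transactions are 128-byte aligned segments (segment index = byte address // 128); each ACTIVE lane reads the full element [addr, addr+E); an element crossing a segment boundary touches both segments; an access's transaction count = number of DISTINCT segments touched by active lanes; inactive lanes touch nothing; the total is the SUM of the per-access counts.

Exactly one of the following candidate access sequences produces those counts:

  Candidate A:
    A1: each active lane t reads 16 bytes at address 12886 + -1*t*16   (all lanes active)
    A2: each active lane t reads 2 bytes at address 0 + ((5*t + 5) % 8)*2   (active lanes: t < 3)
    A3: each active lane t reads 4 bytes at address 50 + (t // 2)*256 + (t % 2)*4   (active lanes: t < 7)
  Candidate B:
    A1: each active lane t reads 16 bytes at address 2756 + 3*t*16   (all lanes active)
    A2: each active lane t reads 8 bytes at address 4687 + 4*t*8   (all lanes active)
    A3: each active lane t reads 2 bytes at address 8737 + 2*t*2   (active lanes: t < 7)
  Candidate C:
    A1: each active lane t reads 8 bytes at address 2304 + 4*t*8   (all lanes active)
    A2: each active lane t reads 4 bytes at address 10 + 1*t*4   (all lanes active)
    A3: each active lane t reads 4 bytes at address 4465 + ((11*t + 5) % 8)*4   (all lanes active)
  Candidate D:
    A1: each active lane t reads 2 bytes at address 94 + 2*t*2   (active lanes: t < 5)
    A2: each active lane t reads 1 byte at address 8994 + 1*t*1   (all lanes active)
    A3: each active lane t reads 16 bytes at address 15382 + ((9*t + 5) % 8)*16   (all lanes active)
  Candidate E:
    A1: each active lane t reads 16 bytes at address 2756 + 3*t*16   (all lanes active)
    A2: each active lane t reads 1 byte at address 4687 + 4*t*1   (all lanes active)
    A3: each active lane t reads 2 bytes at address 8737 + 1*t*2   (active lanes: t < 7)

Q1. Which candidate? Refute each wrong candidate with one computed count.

A: A1 gives 2 transactions, not 4
B: A2 gives 3 transactions, not 1
C: A1 gives 2 transactions, not 4
D: A1 gives 1 transaction, not 4
E: all counts match (4,1,1)

Answer: E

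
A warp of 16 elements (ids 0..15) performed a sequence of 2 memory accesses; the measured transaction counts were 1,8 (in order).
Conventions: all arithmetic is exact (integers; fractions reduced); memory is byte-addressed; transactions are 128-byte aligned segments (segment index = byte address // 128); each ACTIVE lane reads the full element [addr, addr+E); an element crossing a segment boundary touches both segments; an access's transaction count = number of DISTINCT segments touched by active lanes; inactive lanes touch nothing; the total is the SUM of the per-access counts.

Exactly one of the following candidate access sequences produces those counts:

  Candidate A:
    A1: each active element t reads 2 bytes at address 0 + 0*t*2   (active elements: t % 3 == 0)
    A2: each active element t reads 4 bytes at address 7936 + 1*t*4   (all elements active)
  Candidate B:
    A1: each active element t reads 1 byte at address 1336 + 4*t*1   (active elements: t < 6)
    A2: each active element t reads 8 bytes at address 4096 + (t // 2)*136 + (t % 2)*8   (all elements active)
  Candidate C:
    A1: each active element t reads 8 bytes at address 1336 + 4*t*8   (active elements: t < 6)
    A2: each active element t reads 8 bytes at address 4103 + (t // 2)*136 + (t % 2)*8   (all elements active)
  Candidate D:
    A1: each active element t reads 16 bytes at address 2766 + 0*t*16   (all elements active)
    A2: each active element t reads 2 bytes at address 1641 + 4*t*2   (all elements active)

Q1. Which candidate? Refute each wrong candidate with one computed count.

A: A2 gives 1 transaction, not 8
C: A1 gives 2 transactions, not 1
D: A2 gives 2 transactions, not 8
B: all counts match (1,8)

Answer: B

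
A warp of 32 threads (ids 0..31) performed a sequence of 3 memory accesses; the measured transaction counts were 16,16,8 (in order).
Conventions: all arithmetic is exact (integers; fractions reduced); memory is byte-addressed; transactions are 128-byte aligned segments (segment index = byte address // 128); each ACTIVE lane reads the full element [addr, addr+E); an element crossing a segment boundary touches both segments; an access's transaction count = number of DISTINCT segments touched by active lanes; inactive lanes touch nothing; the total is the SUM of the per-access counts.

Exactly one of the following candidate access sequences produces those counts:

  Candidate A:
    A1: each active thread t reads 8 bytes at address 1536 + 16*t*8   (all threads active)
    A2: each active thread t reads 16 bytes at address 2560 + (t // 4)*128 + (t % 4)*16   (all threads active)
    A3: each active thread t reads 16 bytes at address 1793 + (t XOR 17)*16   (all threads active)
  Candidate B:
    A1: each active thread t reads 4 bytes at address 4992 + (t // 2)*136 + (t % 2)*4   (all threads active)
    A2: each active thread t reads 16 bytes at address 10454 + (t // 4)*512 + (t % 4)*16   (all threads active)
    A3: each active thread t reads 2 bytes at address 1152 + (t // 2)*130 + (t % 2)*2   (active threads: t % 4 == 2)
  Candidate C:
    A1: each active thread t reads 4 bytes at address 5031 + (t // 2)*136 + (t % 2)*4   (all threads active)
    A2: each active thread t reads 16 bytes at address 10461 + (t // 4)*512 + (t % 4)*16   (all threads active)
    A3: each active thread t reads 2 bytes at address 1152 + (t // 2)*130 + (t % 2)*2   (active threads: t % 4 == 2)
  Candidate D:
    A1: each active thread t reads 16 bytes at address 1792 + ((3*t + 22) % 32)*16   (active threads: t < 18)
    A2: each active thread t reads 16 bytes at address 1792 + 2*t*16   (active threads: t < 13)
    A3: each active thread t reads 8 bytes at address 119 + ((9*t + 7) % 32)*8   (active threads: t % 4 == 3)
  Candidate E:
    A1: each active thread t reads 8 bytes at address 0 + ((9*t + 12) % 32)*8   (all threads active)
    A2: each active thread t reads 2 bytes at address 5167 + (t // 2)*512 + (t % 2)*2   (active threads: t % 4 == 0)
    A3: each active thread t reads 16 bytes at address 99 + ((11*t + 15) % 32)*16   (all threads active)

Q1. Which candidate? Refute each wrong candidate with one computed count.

A: A1 gives 32 transactions, not 16
C: A1 gives 17 transactions, not 16
D: A1 gives 4 transactions, not 16
E: A1 gives 2 transactions, not 16
B: all counts match (16,16,8)

Answer: B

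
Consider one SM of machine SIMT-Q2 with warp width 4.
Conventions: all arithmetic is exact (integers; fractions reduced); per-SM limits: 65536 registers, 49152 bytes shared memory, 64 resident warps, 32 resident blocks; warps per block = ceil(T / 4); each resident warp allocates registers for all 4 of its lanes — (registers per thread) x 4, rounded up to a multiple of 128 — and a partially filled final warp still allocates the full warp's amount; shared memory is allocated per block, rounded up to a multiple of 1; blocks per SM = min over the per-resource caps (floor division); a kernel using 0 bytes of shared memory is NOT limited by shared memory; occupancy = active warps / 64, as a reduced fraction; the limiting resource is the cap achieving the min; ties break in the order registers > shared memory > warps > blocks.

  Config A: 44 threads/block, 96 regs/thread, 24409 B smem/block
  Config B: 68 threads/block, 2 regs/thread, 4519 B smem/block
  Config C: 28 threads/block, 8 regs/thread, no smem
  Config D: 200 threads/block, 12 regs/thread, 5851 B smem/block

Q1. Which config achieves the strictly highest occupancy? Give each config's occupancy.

occupancies: A 11/32, B 51/64, C 63/64, D 25/32

Answer: C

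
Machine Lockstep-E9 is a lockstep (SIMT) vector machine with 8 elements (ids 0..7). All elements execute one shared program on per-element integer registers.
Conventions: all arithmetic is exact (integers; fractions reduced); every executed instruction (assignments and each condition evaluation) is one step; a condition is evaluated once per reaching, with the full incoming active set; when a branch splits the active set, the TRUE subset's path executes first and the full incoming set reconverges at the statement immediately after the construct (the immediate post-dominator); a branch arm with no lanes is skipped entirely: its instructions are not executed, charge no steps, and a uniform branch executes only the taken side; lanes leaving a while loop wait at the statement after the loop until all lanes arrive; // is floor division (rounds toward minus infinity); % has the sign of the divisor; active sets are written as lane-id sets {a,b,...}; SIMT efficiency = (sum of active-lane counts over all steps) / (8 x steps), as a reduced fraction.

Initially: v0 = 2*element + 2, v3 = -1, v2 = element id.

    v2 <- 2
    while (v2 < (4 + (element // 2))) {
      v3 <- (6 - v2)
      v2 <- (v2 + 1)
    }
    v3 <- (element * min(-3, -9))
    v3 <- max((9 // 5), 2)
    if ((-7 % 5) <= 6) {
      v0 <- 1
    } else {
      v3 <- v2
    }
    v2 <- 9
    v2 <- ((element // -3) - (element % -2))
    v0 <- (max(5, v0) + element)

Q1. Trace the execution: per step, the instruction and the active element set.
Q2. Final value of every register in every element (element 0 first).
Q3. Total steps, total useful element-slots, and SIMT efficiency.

step 0: v2 <- 2                      {0,1,2,3,4,5,6,7}
step 1: eval (v2 < (4 + (element // 2))) {0,1,2,3,4,5,6,7}
step 2: v3 <- (6 - v2)               {0,1,2,3,4,5,6,7}
step 3: v2 <- (v2 + 1)               {0,1,2,3,4,5,6,7}
step 4: eval (v2 < (4 + (element // 2))) {0,1,2,3,4,5,6,7}
step 5: v3 <- (6 - v2)               {0,1,2,3,4,5,6,7}
step 6: v2 <- (v2 + 1)               {0,1,2,3,4,5,6,7}
step 7: eval (v2 < (4 + (element // 2))) {0,1,2,3,4,5,6,7}
step 8: v3 <- (6 - v2)               {2,3,4,5,6,7}
step 9: v2 <- (v2 + 1)               {2,3,4,5,6,7}
step 10: eval (v2 < (4 + (element // 2))) {2,3,4,5,6,7}
step 11: v3 <- (6 - v2)               {4,5,6,7}
step 12: v2 <- (v2 + 1)               {4,5,6,7}
step 13: eval (v2 < (4 + (element // 2))) {4,5,6,7}
step 14: v3 <- (6 - v2)               {6,7}
step 15: v2 <- (v2 + 1)               {6,7}
step 16: eval (v2 < (4 + (element // 2))) {6,7}
step 17: v3 <- (element * min(-3, -9)) {0,1,2,3,4,5,6,7}
step 18: v3 <- max((9 // 5), 2)       {0,1,2,3,4,5,6,7}
step 19: eval ((-7 % 5) <= 6)         {0,1,2,3,4,5,6,7}
step 20: v0 <- 1                      {0,1,2,3,4,5,6,7}
step 21: v2 <- 9                      {0,1,2,3,4,5,6,7}
step 22: v2 <- ((element // -3) - (element % -2)) {0,1,2,3,4,5,6,7}
step 23: v0 <- (max(5, v0) + element) {0,1,2,3,4,5,6,7}

Answer: 24 steps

v0: 5,6,7,8,9,10,11,12
v3: 2,2,2,2,2,2,2,2
v2: 0,0,-1,0,-2,-1,-2,-2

steps = 24; useful = 156; efficiency = 156/192 = 13/16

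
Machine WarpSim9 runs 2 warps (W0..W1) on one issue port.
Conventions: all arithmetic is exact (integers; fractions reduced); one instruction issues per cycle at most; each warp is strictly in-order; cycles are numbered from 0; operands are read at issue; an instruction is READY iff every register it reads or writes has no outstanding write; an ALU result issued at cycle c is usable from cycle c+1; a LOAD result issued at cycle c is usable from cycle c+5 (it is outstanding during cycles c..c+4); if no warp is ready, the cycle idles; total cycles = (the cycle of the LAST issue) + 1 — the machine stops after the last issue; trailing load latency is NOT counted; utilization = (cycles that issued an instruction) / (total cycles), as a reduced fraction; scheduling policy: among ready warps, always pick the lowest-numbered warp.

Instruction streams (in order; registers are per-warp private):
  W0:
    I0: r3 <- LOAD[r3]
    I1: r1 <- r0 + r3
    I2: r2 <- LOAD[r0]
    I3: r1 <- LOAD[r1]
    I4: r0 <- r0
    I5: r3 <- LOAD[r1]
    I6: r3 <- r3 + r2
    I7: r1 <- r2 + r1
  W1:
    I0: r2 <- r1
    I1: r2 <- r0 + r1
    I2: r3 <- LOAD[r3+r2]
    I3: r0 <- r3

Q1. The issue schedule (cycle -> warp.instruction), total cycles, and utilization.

cycle 0: W0.I0
cycle 1: W1.I0
cycle 2: W1.I1
cycle 3: W1.I2
cycle 4: idle
cycle 5: W0.I1
cycle 6: W0.I2
cycle 7: W0.I3
cycle 8: W0.I4
cycle 9: W1.I3
cycle 10: idle
cycle 11: idle
cycle 12: W0.I5
cycle 13: idle
cycle 14: idle
cycle 15: idle
cycle 16: idle
cycle 17: W0.I6
cycle 18: W0.I7

Answer: 19 cycles, utilization 12/19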